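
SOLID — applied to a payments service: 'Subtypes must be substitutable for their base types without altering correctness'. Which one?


This describes the Liskov Substitution Principle (LSP)

Liskov Substitution Principle (LSP)


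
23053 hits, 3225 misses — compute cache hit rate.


Formula: hit rate = hits / (hits + misses) * 100
hit rate = 23053 / (23053 + 3225) * 100
hit rate = 23053 / 26278 * 100
hit rate = 87.73%

87.73%


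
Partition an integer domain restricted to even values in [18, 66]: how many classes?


Constraint: even integers in [18, 66]
Class 1: x < 18 — out-of-range invalid
Class 2: x in [18,66] but odd — wrong type invalid
Class 3: x in [18,66] and even — valid
Class 4: x > 66 — out-of-range invalid
Total equivalence classes: 4

4 equivalence classes


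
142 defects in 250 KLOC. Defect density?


Defect density = defects / KLOC
Defect density = 142 / 250
Defect density = 0.568 defects/KLOC

0.568 defects/KLOC


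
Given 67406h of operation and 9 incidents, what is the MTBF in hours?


Formula: MTBF = Total operating time / Number of failures
MTBF = 67406 / 9
MTBF = 7489.56 hours

7489.56 hours


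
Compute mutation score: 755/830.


Mutation score = killed / total * 100
Mutation score = 755 / 830 * 100
Mutation score = 90.96%

90.96%


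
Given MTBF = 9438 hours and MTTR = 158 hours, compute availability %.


Availability = MTBF / (MTBF + MTTR)
Availability = 9438 / (9438 + 158)
Availability = 9438 / 9596
Availability = 98.3535%

98.3535%


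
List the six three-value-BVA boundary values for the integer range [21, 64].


Range: [21, 64]
Boundaries: just below min, min, min+1, max-1, max, just above max
Values: [20, 21, 22, 63, 64, 65]

[20, 21, 22, 63, 64, 65]


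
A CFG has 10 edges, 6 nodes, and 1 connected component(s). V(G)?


Formula: V(G) = E - N + 2P
V(G) = 10 - 6 + 2*1
V(G) = 4 + 2
V(G) = 6

6


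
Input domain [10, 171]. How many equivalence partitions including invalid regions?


Valid range: [10, 171]
Class 1: x < 10 — invalid
Class 2: 10 ≤ x ≤ 171 — valid
Class 3: x > 171 — invalid
Total equivalence classes: 3

3 equivalence classes


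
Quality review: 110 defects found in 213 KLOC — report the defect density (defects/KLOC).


Defect density = defects / KLOC
Defect density = 110 / 213
Defect density = 0.516 defects/KLOC

0.516 defects/KLOC


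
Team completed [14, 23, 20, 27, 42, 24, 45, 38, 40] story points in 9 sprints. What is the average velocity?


Formula: Avg velocity = Total points / Number of sprints
Points: [14, 23, 20, 27, 42, 24, 45, 38, 40]
Sum = 14 + 23 + 20 + 27 + 42 + 24 + 45 + 38 + 40 = 273
Avg velocity = 273 / 9 = 30.33 points/sprint

30.33 points/sprint


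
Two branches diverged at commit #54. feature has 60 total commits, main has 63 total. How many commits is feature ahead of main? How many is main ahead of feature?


Common ancestor: commit #54
feature commits after divergence: 60 - 54 = 6
main commits after divergence: 63 - 54 = 9
feature is 6 commits ahead of main
main is 9 commits ahead of feature

feature ahead: 6, main ahead: 9


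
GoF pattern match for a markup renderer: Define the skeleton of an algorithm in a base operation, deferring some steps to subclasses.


This matches the Template Method pattern

Template Method


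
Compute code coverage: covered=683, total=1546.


Coverage = covered / total * 100
Coverage = 683 / 1546 * 100
Coverage = 44.18%

44.18%


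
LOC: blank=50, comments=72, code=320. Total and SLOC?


Total LOC = blank + comment + code
Total LOC = 50 + 72 + 320 = 442
SLOC (source only) = code = 320

Total LOC: 442, SLOC: 320


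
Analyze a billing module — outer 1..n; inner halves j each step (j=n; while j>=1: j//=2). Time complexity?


Reasoning: n times log n
Complexity: O(n log n)

O(n log n)


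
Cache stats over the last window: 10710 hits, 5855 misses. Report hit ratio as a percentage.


Formula: hit rate = hits / (hits + misses) * 100
hit rate = 10710 / (10710 + 5855) * 100
hit rate = 10710 / 16565 * 100
hit rate = 64.65%

64.65%


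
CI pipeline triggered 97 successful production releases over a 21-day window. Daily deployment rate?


Formula: deployments per day = releases / days
= 97 / 21
= 4.619 deploys/day
(equivalently, 32.33 deploys/week)

4.619 deploys/day


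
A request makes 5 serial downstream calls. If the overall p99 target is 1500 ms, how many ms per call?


Formula: per_stage = total_budget / stages
per_stage = 1500 / 5
per_stage = 300.0 ms

300.0 ms


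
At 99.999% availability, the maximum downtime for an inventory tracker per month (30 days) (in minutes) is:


Formula: allowed downtime = period * (100 - SLA) / 100
Period (month (30 days)) = 43200 minutes
Unavailability fraction = (100 - 99.999) / 100
Allowed downtime = 43200 * (100 - 99.999) / 100
Allowed downtime = 0.432 minutes

0.432 minutes


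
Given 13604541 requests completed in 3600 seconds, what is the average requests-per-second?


Formula: throughput = requests / seconds
throughput = 13604541 / 3600
throughput = 3779.04 requests/second

3779.04 requests/second


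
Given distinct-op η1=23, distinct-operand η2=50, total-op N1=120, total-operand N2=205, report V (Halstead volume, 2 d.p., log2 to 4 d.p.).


Formula: V = N * log2(η), where N = N1 + N2 and η = η1 + η2
η = 23 + 50 = 73
N = 120 + 205 = 325
log2(73) ≈ 6.1898
V = 325 * 6.1898 = 2011.69

2011.69


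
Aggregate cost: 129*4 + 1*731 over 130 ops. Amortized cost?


Formula: Amortized cost = Total cost / Operations
Total cost = (129 * 4) + (1 * 731)
Total cost = 516 + 731 = 1247
Amortized = 1247 / 130 = 9.5923

9.5923


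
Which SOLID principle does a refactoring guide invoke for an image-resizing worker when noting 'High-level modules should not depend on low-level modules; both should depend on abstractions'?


This describes the Dependency Inversion Principle (DIP)

Dependency Inversion Principle (DIP)


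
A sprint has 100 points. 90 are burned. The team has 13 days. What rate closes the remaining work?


Formula: Required rate = Remaining points / Days left
Remaining = 100 - 90 = 10 points
Required rate = 10 / 13 = 0.77 points/day

0.77 points/day


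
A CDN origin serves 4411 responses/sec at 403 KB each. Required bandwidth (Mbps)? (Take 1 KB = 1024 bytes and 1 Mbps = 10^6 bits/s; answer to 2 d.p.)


Formula: Mbps = payload_bytes * RPS * 8 / 1e6
Payload per request = 403 KB = 403 * 1024 = 412672 bytes
Total bytes/sec = 412672 * 4411 = 1820296192
Total bits/sec = 1820296192 * 8 = 14562369536
Mbps = 14562369536 / 1e6 = 14562.37

14562.37 Mbps


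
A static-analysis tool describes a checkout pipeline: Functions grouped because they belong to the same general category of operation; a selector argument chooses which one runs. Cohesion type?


Reasoning: Grouped by category of activity, not by data or sequence
Type: Logical cohesion

Logical cohesion


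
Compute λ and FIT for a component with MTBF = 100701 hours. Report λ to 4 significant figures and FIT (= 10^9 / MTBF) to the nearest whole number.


Formula: λ = 1 / MTBF; FIT = λ × 1e9 = 1e9 / MTBF
λ = 1 / 100701 ≈ 9.930e-06 failures/hour
FIT = 1e9 / 100701 ≈ 9930 failures per 1e9 hours (nearest whole number)

λ = 9.930e-06 /h, FIT = 9930


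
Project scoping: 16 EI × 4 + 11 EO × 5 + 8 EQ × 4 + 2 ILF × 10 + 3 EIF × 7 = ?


UFP = EI*4 + EO*5 + EQ*4 + ILF*10 + EIF*7
UFP = 16*4 + 11*5 + 8*4 + 2*10 + 3*7
UFP = 64 + 55 + 32 + 20 + 21
UFP = 192

192


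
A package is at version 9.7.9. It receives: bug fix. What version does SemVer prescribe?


Current: 9.7.9
Change category: 'bug fix' → patch bump
SemVer rule: patch bump → increment PATCH (MAJOR and MINOR unchanged)
New: 9.7.10

9.7.10


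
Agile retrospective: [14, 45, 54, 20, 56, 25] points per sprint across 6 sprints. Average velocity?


Formula: Avg velocity = Total points / Number of sprints
Points: [14, 45, 54, 20, 56, 25]
Sum = 14 + 45 + 54 + 20 + 56 + 25 = 214
Avg velocity = 214 / 6 = 35.67 points/sprint

35.67 points/sprint


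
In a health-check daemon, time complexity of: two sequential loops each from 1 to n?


Reasoning: sequential dominates: O(n) + O(n) = O(n)
Complexity: O(n)

O(n)


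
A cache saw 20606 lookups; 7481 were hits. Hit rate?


Formula: hit rate = hits / (hits + misses) * 100
hit rate = 7481 / (7481 + 13125) * 100
hit rate = 7481 / 20606 * 100
hit rate = 36.3%

36.3%


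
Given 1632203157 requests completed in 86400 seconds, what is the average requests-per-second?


Formula: throughput = requests / seconds
throughput = 1632203157 / 86400
throughput = 18891.24 requests/second

18891.24 requests/second


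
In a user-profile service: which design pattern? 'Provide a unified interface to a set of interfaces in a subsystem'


This matches the Facade pattern

Facade


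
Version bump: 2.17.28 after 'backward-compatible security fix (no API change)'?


Current: 2.17.28
Change category: 'backward-compatible security fix (no API change)' → patch bump
SemVer rule: patch bump → increment PATCH (MAJOR and MINOR unchanged)
New: 2.17.29

2.17.29


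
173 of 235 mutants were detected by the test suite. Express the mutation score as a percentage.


Mutation score = killed / total * 100
Mutation score = 173 / 235 * 100
Mutation score = 73.62%

73.62%


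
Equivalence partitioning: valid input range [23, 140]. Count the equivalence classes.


Valid range: [23, 140]
Class 1: x < 23 — invalid
Class 2: 23 ≤ x ≤ 140 — valid
Class 3: x > 140 — invalid
Total equivalence classes: 3

3 equivalence classes


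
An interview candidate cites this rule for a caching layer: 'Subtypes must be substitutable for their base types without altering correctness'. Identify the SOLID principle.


This describes the Liskov Substitution Principle (LSP)

Liskov Substitution Principle (LSP)


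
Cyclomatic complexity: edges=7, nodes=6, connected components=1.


Formula: V(G) = E - N + 2P
V(G) = 7 - 6 + 2*1
V(G) = 1 + 2
V(G) = 3

3


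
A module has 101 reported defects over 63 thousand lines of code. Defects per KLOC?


Defect density = defects / KLOC
Defect density = 101 / 63
Defect density = 1.603 defects/KLOC

1.603 defects/KLOC


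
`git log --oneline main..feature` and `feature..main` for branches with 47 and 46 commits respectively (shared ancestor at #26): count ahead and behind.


Common ancestor: commit #26
feature commits after divergence: 47 - 26 = 21
main commits after divergence: 46 - 26 = 20
feature is 21 commits ahead of main
main is 20 commits ahead of feature

feature ahead: 21, main ahead: 20


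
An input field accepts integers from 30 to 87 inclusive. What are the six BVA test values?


Range: [30, 87]
Boundaries: just below min, min, min+1, max-1, max, just above max
Values: [29, 30, 31, 86, 87, 88]

[29, 30, 31, 86, 87, 88]


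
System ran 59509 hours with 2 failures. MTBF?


Formula: MTBF = Total operating time / Number of failures
MTBF = 59509 / 2
MTBF = 29754.5 hours

29754.5 hours


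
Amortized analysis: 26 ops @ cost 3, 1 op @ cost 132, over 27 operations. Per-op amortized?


Formula: Amortized cost = Total cost / Operations
Total cost = (26 * 3) + (1 * 132)
Total cost = 78 + 132 = 210
Amortized = 210 / 27 = 7.7778

7.7778


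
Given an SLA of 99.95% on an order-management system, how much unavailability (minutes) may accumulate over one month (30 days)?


Formula: allowed downtime = period * (100 - SLA) / 100
Period (month (30 days)) = 43200 minutes
Unavailability fraction = (100 - 99.95) / 100
Allowed downtime = 43200 * (100 - 99.95) / 100
Allowed downtime = 21.6 minutes

21.6 minutes


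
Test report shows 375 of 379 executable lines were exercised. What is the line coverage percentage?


Coverage = covered / total * 100
Coverage = 375 / 379 * 100
Coverage = 98.94%

98.94%


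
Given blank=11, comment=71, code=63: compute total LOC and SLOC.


Total LOC = blank + comment + code
Total LOC = 11 + 71 + 63 = 145
SLOC (source only) = code = 63

Total LOC: 145, SLOC: 63


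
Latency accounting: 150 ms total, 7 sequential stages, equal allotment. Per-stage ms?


Formula: per_stage = total_budget / stages
per_stage = 150 / 7
per_stage = 21.43 ms

21.43 ms


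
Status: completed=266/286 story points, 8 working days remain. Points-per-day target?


Formula: Required rate = Remaining points / Days left
Remaining = 286 - 266 = 20 points
Required rate = 20 / 8 = 2.5 points/day

2.5 points/day


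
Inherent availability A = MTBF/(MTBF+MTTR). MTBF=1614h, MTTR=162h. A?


Availability = MTBF / (MTBF + MTTR)
Availability = 1614 / (1614 + 162)
Availability = 1614 / 1776
Availability = 90.8784%

90.8784%


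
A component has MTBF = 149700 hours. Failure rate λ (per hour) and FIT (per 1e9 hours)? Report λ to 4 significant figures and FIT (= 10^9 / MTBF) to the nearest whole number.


Formula: λ = 1 / MTBF; FIT = λ × 1e9 = 1e9 / MTBF
λ = 1 / 149700 ≈ 6.680e-06 failures/hour
FIT = 1e9 / 149700 ≈ 6680 failures per 1e9 hours (nearest whole number)

λ = 6.680e-06 /h, FIT = 6680


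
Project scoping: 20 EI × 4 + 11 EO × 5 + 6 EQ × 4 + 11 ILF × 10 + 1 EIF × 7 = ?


UFP = EI*4 + EO*5 + EQ*4 + ILF*10 + EIF*7
UFP = 20*4 + 11*5 + 6*4 + 11*10 + 1*7
UFP = 80 + 55 + 24 + 110 + 7
UFP = 276

276


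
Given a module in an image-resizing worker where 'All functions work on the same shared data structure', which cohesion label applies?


Reasoning: Functions share data
Type: Communicational cohesion

Communicational cohesion


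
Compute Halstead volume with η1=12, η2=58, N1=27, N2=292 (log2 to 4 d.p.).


Formula: V = N * log2(η), where N = N1 + N2 and η = η1 + η2
η = 12 + 58 = 70
N = 27 + 292 = 319
log2(70) ≈ 6.1293
V = 319 * 6.1293 = 1955.25

1955.25


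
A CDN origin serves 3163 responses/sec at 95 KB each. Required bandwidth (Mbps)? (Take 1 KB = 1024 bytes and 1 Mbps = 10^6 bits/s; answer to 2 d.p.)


Formula: Mbps = payload_bytes * RPS * 8 / 1e6
Payload per request = 95 KB = 95 * 1024 = 97280 bytes
Total bytes/sec = 97280 * 3163 = 307696640
Total bits/sec = 307696640 * 8 = 2461573120
Mbps = 2461573120 / 1e6 = 2461.57

2461.57 Mbps


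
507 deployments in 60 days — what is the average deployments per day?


Formula: deployments per day = releases / days
= 507 / 60
= 8.45 deploys/day
(equivalently, 59.15 deploys/week)

8.45 deploys/day


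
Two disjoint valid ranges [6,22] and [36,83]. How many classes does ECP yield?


Valid ranges: [6,22] and [36,83]
Class 1: x < 6 — invalid
Class 2: 6 ≤ x ≤ 22 — valid
Class 3: 22 < x < 36 — invalid (gap between ranges)
Class 4: 36 ≤ x ≤ 83 — valid
Class 5: x > 83 — invalid
Total equivalence classes: 5

5 equivalence classes


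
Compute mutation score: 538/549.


Mutation score = killed / total * 100
Mutation score = 538 / 549 * 100
Mutation score = 98.0%

98.0%


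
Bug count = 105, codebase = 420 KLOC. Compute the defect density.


Defect density = defects / KLOC
Defect density = 105 / 420
Defect density = 0.25 defects/KLOC

0.25 defects/KLOC


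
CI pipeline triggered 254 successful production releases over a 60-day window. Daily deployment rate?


Formula: deployments per day = releases / days
= 254 / 60
= 4.233 deploys/day
(equivalently, 29.63 deploys/week)

4.233 deploys/day


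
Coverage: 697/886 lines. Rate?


Coverage = covered / total * 100
Coverage = 697 / 886 * 100
Coverage = 78.67%

78.67%


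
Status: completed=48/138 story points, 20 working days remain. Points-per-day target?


Formula: Required rate = Remaining points / Days left
Remaining = 138 - 48 = 90 points
Required rate = 90 / 20 = 4.5 points/day

4.5 points/day


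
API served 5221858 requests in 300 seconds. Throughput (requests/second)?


Formula: throughput = requests / seconds
throughput = 5221858 / 300
throughput = 17406.19 requests/second

17406.19 requests/second


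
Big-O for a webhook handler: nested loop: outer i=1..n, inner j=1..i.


Reasoning: triangle: n(n+1)/2 ~ n^2/2
Complexity: O(n^2)

O(n^2)


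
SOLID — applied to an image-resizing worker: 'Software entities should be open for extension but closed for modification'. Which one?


This describes the Open/Closed Principle (OCP)

Open/Closed Principle (OCP)


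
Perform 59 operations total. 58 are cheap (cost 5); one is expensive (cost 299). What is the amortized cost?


Formula: Amortized cost = Total cost / Operations
Total cost = (58 * 5) + (1 * 299)
Total cost = 290 + 299 = 589
Amortized = 589 / 59 = 9.9831

9.9831


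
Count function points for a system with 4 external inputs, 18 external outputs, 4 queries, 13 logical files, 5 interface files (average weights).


UFP = EI*4 + EO*5 + EQ*4 + ILF*10 + EIF*7
UFP = 4*4 + 18*5 + 4*4 + 13*10 + 5*7
UFP = 16 + 90 + 16 + 130 + 35
UFP = 287

287


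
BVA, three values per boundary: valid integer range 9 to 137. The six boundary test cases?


Range: [9, 137]
Boundaries: just below min, min, min+1, max-1, max, just above max
Values: [8, 9, 10, 136, 137, 138]

[8, 9, 10, 136, 137, 138]


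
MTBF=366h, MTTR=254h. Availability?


Availability = MTBF / (MTBF + MTTR)
Availability = 366 / (366 + 254)
Availability = 366 / 620
Availability = 59.0323%

59.0323%


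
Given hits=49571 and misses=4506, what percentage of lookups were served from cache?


Formula: hit rate = hits / (hits + misses) * 100
hit rate = 49571 / (49571 + 4506) * 100
hit rate = 49571 / 54077 * 100
hit rate = 91.67%

91.67%


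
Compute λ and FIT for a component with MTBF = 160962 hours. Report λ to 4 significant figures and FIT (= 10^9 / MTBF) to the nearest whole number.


Formula: λ = 1 / MTBF; FIT = λ × 1e9 = 1e9 / MTBF
λ = 1 / 160962 ≈ 6.213e-06 failures/hour
FIT = 1e9 / 160962 ≈ 6213 failures per 1e9 hours (nearest whole number)

λ = 6.213e-06 /h, FIT = 6213


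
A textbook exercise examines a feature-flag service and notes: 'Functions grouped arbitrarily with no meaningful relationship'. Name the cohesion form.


Reasoning: Worst: random grouping
Type: Coincidental cohesion

Coincidental cohesion


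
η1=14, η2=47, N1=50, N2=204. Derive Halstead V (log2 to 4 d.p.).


Formula: V = N * log2(η), where N = N1 + N2 and η = η1 + η2
η = 14 + 47 = 61
N = 50 + 204 = 254
log2(61) ≈ 5.9307
V = 254 * 5.9307 = 1506.40

1506.40


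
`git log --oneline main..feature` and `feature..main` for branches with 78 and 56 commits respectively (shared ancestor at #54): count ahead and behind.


Common ancestor: commit #54
feature commits after divergence: 78 - 54 = 24
main commits after divergence: 56 - 54 = 2
feature is 24 commits ahead of main
main is 2 commits ahead of feature

feature ahead: 24, main ahead: 2


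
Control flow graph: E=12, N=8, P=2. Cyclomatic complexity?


Formula: V(G) = E - N + 2P
V(G) = 12 - 8 + 2*2
V(G) = 4 + 4
V(G) = 8

8


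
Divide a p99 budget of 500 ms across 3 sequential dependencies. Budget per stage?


Formula: per_stage = total_budget / stages
per_stage = 500 / 3
per_stage = 166.67 ms

166.67 ms


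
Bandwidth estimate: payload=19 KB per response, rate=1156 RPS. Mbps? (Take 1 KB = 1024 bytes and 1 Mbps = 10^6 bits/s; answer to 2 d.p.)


Formula: Mbps = payload_bytes * RPS * 8 / 1e6
Payload per request = 19 KB = 19 * 1024 = 19456 bytes
Total bytes/sec = 19456 * 1156 = 22491136
Total bits/sec = 22491136 * 8 = 179929088
Mbps = 179929088 / 1e6 = 179.93

179.93 Mbps


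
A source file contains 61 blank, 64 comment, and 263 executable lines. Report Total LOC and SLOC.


Total LOC = blank + comment + code
Total LOC = 61 + 64 + 263 = 388
SLOC (source only) = code = 263

Total LOC: 388, SLOC: 263


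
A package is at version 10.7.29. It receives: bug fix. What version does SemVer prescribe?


Current: 10.7.29
Change category: 'bug fix' → patch bump
SemVer rule: patch bump → increment PATCH (MAJOR and MINOR unchanged)
New: 10.7.30

10.7.30


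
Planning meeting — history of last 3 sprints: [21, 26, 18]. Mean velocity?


Formula: Avg velocity = Total points / Number of sprints
Points: [21, 26, 18]
Sum = 21 + 26 + 18 = 65
Avg velocity = 65 / 3 = 21.67 points/sprint

21.67 points/sprint


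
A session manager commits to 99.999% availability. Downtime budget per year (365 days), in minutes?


Formula: allowed downtime = period * (100 - SLA) / 100
Period (year (365 days)) = 525600 minutes
Unavailability fraction = (100 - 99.999) / 100
Allowed downtime = 525600 * (100 - 99.999) / 100
Allowed downtime = 5.256 minutes

5.256 minutes


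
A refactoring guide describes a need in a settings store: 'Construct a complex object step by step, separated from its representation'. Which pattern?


This matches the Builder pattern

Builder


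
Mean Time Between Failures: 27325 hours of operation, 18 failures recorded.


Formula: MTBF = Total operating time / Number of failures
MTBF = 27325 / 18
MTBF = 1518.06 hours

1518.06 hours


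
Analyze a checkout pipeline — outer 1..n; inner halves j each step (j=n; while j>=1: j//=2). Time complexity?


Reasoning: n times log n
Complexity: O(n log n)

O(n log n)


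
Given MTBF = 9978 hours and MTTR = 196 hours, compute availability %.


Availability = MTBF / (MTBF + MTTR)
Availability = 9978 / (9978 + 196)
Availability = 9978 / 10174
Availability = 98.0735%

98.0735%


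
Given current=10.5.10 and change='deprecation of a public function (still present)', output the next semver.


Current: 10.5.10
Change category: 'deprecation of a public function (still present)' → minor bump
SemVer rule: minor bump → increment MINOR, reset PATCH to 0 (MAJOR unchanged)
New: 10.6.0

10.6.0


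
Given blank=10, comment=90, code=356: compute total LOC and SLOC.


Total LOC = blank + comment + code
Total LOC = 10 + 90 + 356 = 456
SLOC (source only) = code = 356

Total LOC: 456, SLOC: 356


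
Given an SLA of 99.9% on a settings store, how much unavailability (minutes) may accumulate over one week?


Formula: allowed downtime = period * (100 - SLA) / 100
Period (week) = 10080 minutes
Unavailability fraction = (100 - 99.9) / 100
Allowed downtime = 10080 * (100 - 99.9) / 100
Allowed downtime = 10.08 minutes

10.08 minutes


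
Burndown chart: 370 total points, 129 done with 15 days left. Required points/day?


Formula: Required rate = Remaining points / Days left
Remaining = 370 - 129 = 241 points
Required rate = 241 / 15 = 16.07 points/day

16.07 points/day


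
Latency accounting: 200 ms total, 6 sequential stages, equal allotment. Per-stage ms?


Formula: per_stage = total_budget / stages
per_stage = 200 / 6
per_stage = 33.33 ms

33.33 ms


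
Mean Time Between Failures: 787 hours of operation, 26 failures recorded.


Formula: MTBF = Total operating time / Number of failures
MTBF = 787 / 26
MTBF = 30.27 hours

30.27 hours


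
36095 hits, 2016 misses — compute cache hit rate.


Formula: hit rate = hits / (hits + misses) * 100
hit rate = 36095 / (36095 + 2016) * 100
hit rate = 36095 / 38111 * 100
hit rate = 94.71%

94.71%


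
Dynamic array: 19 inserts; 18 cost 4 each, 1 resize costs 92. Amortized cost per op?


Formula: Amortized cost = Total cost / Operations
Total cost = (18 * 4) + (1 * 92)
Total cost = 72 + 92 = 164
Amortized = 164 / 19 = 8.6316

8.6316


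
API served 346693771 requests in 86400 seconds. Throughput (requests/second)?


Formula: throughput = requests / seconds
throughput = 346693771 / 86400
throughput = 4012.66 requests/second

4012.66 requests/second


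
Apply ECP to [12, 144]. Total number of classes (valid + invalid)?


Valid range: [12, 144]
Class 1: x < 12 — invalid
Class 2: 12 ≤ x ≤ 144 — valid
Class 3: x > 144 — invalid
Total equivalence classes: 3

3 equivalence classes


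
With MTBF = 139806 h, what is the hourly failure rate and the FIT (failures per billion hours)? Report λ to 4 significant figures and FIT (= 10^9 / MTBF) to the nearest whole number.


Formula: λ = 1 / MTBF; FIT = λ × 1e9 = 1e9 / MTBF
λ = 1 / 139806 ≈ 7.153e-06 failures/hour
FIT = 1e9 / 139806 ≈ 7153 failures per 1e9 hours (nearest whole number)

λ = 7.153e-06 /h, FIT = 7153


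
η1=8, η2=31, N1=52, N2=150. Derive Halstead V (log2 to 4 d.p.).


Formula: V = N * log2(η), where N = N1 + N2 and η = η1 + η2
η = 8 + 31 = 39
N = 52 + 150 = 202
log2(39) ≈ 5.2854
V = 202 * 5.2854 = 1067.65

1067.65


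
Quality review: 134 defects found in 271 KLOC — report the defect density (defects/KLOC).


Defect density = defects / KLOC
Defect density = 134 / 271
Defect density = 0.494 defects/KLOC

0.494 defects/KLOC


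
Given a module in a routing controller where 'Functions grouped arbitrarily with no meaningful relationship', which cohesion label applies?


Reasoning: Worst: random grouping
Type: Coincidental cohesion

Coincidental cohesion


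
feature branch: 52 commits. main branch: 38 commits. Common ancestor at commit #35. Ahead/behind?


Common ancestor: commit #35
feature commits after divergence: 52 - 35 = 17
main commits after divergence: 38 - 35 = 3
feature is 17 commits ahead of main
main is 3 commits ahead of feature

feature ahead: 17, main ahead: 3


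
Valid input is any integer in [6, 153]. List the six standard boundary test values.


Range: [6, 153]
Boundaries: just below min, min, min+1, max-1, max, just above max
Values: [5, 6, 7, 152, 153, 154]

[5, 6, 7, 152, 153, 154]


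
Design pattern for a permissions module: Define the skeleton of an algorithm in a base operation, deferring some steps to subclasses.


This matches the Template Method pattern

Template Method


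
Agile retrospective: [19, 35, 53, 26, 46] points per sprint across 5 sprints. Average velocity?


Formula: Avg velocity = Total points / Number of sprints
Points: [19, 35, 53, 26, 46]
Sum = 19 + 35 + 53 + 26 + 46 = 179
Avg velocity = 179 / 5 = 35.8 points/sprint

35.8 points/sprint


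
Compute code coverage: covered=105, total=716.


Coverage = covered / total * 100
Coverage = 105 / 716 * 100
Coverage = 14.66%

14.66%


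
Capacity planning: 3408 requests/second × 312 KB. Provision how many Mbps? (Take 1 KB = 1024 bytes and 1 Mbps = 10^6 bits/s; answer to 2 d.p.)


Formula: Mbps = payload_bytes * RPS * 8 / 1e6
Payload per request = 312 KB = 312 * 1024 = 319488 bytes
Total bytes/sec = 319488 * 3408 = 1088815104
Total bits/sec = 1088815104 * 8 = 8710520832
Mbps = 8710520832 / 1e6 = 8710.52

8710.52 Mbps


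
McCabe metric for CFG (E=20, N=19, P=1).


Formula: V(G) = E - N + 2P
V(G) = 20 - 19 + 2*1
V(G) = 1 + 2
V(G) = 3

3


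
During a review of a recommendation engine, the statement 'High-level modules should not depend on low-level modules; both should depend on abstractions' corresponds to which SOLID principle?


This describes the Dependency Inversion Principle (DIP)

Dependency Inversion Principle (DIP)


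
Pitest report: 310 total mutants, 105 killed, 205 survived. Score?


Mutation score = killed / total * 100
Mutation score = 105 / 310 * 100
Mutation score = 33.87%

33.87%


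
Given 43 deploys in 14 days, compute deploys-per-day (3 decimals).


Formula: deployments per day = releases / days
= 43 / 14
= 3.071 deploys/day
(equivalently, 21.5 deploys/week)

3.071 deploys/day


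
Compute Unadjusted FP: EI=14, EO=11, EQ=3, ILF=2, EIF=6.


UFP = EI*4 + EO*5 + EQ*4 + ILF*10 + EIF*7
UFP = 14*4 + 11*5 + 3*4 + 2*10 + 6*7
UFP = 56 + 55 + 12 + 20 + 42
UFP = 185

185


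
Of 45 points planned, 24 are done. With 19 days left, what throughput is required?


Formula: Required rate = Remaining points / Days left
Remaining = 45 - 24 = 21 points
Required rate = 21 / 19 = 1.11 points/day

1.11 points/day


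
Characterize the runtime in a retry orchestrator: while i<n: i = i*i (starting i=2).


Reasoning: squaring drives double-exponential growth; iterations ~ log log n
Complexity: O(log log n)

O(log log n)


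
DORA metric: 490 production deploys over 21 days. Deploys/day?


Formula: deployments per day = releases / days
= 490 / 21
= 23.333 deploys/day
(equivalently, 163.33 deploys/week)

23.333 deploys/day


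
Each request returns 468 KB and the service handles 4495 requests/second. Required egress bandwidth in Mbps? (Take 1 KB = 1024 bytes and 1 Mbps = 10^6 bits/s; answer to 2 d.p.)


Formula: Mbps = payload_bytes * RPS * 8 / 1e6
Payload per request = 468 KB = 468 * 1024 = 479232 bytes
Total bytes/sec = 479232 * 4495 = 2154147840
Total bits/sec = 2154147840 * 8 = 17233182720
Mbps = 17233182720 / 1e6 = 17233.18

17233.18 Mbps


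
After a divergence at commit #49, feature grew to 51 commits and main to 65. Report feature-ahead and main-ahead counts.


Common ancestor: commit #49
feature commits after divergence: 51 - 49 = 2
main commits after divergence: 65 - 49 = 16
feature is 2 commits ahead of main
main is 16 commits ahead of feature

feature ahead: 2, main ahead: 16


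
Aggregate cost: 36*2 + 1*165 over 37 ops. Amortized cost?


Formula: Amortized cost = Total cost / Operations
Total cost = (36 * 2) + (1 * 165)
Total cost = 72 + 165 = 237
Amortized = 237 / 37 = 6.4054

6.4054


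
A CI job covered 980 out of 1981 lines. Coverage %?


Coverage = covered / total * 100
Coverage = 980 / 1981 * 100
Coverage = 49.47%

49.47%


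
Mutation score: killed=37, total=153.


Mutation score = killed / total * 100
Mutation score = 37 / 153 * 100
Mutation score = 24.18%

24.18%


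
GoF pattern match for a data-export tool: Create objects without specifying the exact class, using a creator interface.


This matches the Factory Method pattern

Factory Method


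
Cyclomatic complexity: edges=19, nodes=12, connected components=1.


Formula: V(G) = E - N + 2P
V(G) = 19 - 12 + 2*1
V(G) = 7 + 2
V(G) = 9

9


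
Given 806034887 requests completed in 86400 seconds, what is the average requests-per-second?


Formula: throughput = requests / seconds
throughput = 806034887 / 86400
throughput = 9329.11 requests/second

9329.11 requests/second


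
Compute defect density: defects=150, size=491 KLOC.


Defect density = defects / KLOC
Defect density = 150 / 491
Defect density = 0.305 defects/KLOC

0.305 defects/KLOC


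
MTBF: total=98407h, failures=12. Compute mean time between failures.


Formula: MTBF = Total operating time / Number of failures
MTBF = 98407 / 12
MTBF = 8200.58 hours

8200.58 hours


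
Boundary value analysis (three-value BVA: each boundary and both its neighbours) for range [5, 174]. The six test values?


Range: [5, 174]
Boundaries: just below min, min, min+1, max-1, max, just above max
Values: [4, 5, 6, 173, 174, 175]

[4, 5, 6, 173, 174, 175]


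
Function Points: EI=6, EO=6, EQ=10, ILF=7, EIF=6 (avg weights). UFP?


UFP = EI*4 + EO*5 + EQ*4 + ILF*10 + EIF*7
UFP = 6*4 + 6*5 + 10*4 + 7*10 + 6*7
UFP = 24 + 30 + 40 + 70 + 42
UFP = 206

206


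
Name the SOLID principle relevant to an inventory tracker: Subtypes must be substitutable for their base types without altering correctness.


This describes the Liskov Substitution Principle (LSP)

Liskov Substitution Principle (LSP)


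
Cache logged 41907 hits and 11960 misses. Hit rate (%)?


Formula: hit rate = hits / (hits + misses) * 100
hit rate = 41907 / (41907 + 11960) * 100
hit rate = 41907 / 53867 * 100
hit rate = 77.8%

77.8%


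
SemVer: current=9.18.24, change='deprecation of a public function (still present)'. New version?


Current: 9.18.24
Change category: 'deprecation of a public function (still present)' → minor bump
SemVer rule: minor bump → increment MINOR, reset PATCH to 0 (MAJOR unchanged)
New: 9.19.0

9.19.0


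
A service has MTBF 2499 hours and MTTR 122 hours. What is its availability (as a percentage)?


Availability = MTBF / (MTBF + MTTR)
Availability = 2499 / (2499 + 122)
Availability = 2499 / 2621
Availability = 95.3453%

95.3453%


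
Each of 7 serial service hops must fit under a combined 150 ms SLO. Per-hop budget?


Formula: per_stage = total_budget / stages
per_stage = 150 / 7
per_stage = 21.43 ms

21.43 ms


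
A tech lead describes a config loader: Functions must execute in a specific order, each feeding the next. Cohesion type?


Reasoning: Output of one is input to next
Type: Sequential cohesion

Sequential cohesion


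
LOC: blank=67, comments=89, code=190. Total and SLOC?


Total LOC = blank + comment + code
Total LOC = 67 + 89 + 190 = 346
SLOC (source only) = code = 190

Total LOC: 346, SLOC: 190


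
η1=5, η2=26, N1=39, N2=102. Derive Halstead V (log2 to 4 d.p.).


Formula: V = N * log2(η), where N = N1 + N2 and η = η1 + η2
η = 5 + 26 = 31
N = 39 + 102 = 141
log2(31) ≈ 4.9542
V = 141 * 4.9542 = 698.54

698.54


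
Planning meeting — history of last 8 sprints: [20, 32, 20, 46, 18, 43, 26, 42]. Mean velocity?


Formula: Avg velocity = Total points / Number of sprints
Points: [20, 32, 20, 46, 18, 43, 26, 42]
Sum = 20 + 32 + 20 + 46 + 18 + 43 + 26 + 42 = 247
Avg velocity = 247 / 8 = 30.88 points/sprint

30.88 points/sprint


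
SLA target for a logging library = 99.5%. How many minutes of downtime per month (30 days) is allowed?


Formula: allowed downtime = period * (100 - SLA) / 100
Period (month (30 days)) = 43200 minutes
Unavailability fraction = (100 - 99.5) / 100
Allowed downtime = 43200 * (100 - 99.5) / 100
Allowed downtime = 216.0 minutes

216.0 minutes


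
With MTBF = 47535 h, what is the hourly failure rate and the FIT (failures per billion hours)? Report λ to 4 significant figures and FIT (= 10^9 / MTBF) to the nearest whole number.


Formula: λ = 1 / MTBF; FIT = λ × 1e9 = 1e9 / MTBF
λ = 1 / 47535 ≈ 2.104e-05 failures/hour
FIT = 1e9 / 47535 ≈ 21037 failures per 1e9 hours (nearest whole number)

λ = 2.104e-05 /h, FIT = 21037


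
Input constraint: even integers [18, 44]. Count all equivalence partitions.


Constraint: even integers in [18, 44]
Class 1: x < 18 — out-of-range invalid
Class 2: x in [18,44] but odd — wrong type invalid
Class 3: x in [18,44] and even — valid
Class 4: x > 44 — out-of-range invalid
Total equivalence classes: 4

4 equivalence classes


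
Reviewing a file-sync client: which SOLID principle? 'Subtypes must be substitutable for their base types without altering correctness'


This describes the Liskov Substitution Principle (LSP)

Liskov Substitution Principle (LSP)


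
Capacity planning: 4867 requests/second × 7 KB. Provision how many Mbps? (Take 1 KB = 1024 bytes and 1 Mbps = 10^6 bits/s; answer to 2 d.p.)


Formula: Mbps = payload_bytes * RPS * 8 / 1e6
Payload per request = 7 KB = 7 * 1024 = 7168 bytes
Total bytes/sec = 7168 * 4867 = 34886656
Total bits/sec = 34886656 * 8 = 279093248
Mbps = 279093248 / 1e6 = 279.09

279.09 Mbps


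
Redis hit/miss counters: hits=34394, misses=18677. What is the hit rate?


Formula: hit rate = hits / (hits + misses) * 100
hit rate = 34394 / (34394 + 18677) * 100
hit rate = 34394 / 53071 * 100
hit rate = 64.81%

64.81%


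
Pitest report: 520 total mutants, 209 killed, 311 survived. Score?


Mutation score = killed / total * 100
Mutation score = 209 / 520 * 100
Mutation score = 40.19%

40.19%


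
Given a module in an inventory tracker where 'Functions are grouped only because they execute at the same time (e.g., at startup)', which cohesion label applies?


Reasoning: Related by timing only
Type: Temporal cohesion

Temporal cohesion


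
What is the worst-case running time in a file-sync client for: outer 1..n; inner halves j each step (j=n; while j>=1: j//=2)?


Reasoning: n times log n
Complexity: O(n log n)

O(n log n)


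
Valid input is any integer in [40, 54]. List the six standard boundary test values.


Range: [40, 54]
Boundaries: just below min, min, min+1, max-1, max, just above max
Values: [39, 40, 41, 53, 54, 55]

[39, 40, 41, 53, 54, 55]


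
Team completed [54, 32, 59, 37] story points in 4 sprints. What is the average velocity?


Formula: Avg velocity = Total points / Number of sprints
Points: [54, 32, 59, 37]
Sum = 54 + 32 + 59 + 37 = 182
Avg velocity = 182 / 4 = 45.5 points/sprint

45.5 points/sprint


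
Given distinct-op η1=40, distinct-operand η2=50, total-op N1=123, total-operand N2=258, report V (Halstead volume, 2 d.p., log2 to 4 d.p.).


Formula: V = N * log2(η), where N = N1 + N2 and η = η1 + η2
η = 40 + 50 = 90
N = 123 + 258 = 381
log2(90) ≈ 6.4919
V = 381 * 6.4919 = 2473.41

2473.41


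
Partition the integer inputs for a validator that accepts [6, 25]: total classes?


Valid range: [6, 25]
Class 1: x < 6 — invalid
Class 2: 6 ≤ x ≤ 25 — valid
Class 3: x > 25 — invalid
Total equivalence classes: 3

3 equivalence classes


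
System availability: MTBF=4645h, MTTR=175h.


Availability = MTBF / (MTBF + MTTR)
Availability = 4645 / (4645 + 175)
Availability = 4645 / 4820
Availability = 96.3693%

96.3693%


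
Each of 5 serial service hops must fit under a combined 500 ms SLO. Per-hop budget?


Formula: per_stage = total_budget / stages
per_stage = 500 / 5
per_stage = 100.0 ms

100.0 ms


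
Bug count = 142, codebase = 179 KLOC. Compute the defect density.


Defect density = defects / KLOC
Defect density = 142 / 179
Defect density = 0.793 defects/KLOC

0.793 defects/KLOC


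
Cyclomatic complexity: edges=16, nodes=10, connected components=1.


Formula: V(G) = E - N + 2P
V(G) = 16 - 10 + 2*1
V(G) = 6 + 2
V(G) = 8

8


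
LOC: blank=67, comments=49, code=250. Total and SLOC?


Total LOC = blank + comment + code
Total LOC = 67 + 49 + 250 = 366
SLOC (source only) = code = 250

Total LOC: 366, SLOC: 250


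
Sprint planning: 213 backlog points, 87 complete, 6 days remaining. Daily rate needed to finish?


Formula: Required rate = Remaining points / Days left
Remaining = 213 - 87 = 126 points
Required rate = 126 / 6 = 21.0 points/day

21.0 points/day


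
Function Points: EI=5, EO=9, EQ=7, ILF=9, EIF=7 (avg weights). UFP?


UFP = EI*4 + EO*5 + EQ*4 + ILF*10 + EIF*7
UFP = 5*4 + 9*5 + 7*4 + 9*10 + 7*7
UFP = 20 + 45 + 28 + 90 + 49
UFP = 232

232


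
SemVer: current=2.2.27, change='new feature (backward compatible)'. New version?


Current: 2.2.27
Change category: 'new feature (backward compatible)' → minor bump
SemVer rule: minor bump → increment MINOR, reset PATCH to 0 (MAJOR unchanged)
New: 2.3.0

2.3.0


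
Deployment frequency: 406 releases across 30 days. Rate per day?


Formula: deployments per day = releases / days
= 406 / 30
= 13.533 deploys/day
(equivalently, 94.73 deploys/week)

13.533 deploys/day


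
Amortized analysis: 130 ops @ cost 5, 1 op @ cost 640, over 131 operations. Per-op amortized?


Formula: Amortized cost = Total cost / Operations
Total cost = (130 * 5) + (1 * 640)
Total cost = 650 + 640 = 1290
Amortized = 1290 / 131 = 9.8473

9.8473


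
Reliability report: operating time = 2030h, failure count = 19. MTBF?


Formula: MTBF = Total operating time / Number of failures
MTBF = 2030 / 19
MTBF = 106.84 hours

106.84 hours


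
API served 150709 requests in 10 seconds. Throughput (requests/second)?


Formula: throughput = requests / seconds
throughput = 150709 / 10
throughput = 15070.9 requests/second

15070.9 requests/second


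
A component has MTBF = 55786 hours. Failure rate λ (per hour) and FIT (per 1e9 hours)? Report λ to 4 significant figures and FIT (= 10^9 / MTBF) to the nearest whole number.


Formula: λ = 1 / MTBF; FIT = λ × 1e9 = 1e9 / MTBF
λ = 1 / 55786 ≈ 1.793e-05 failures/hour
FIT = 1e9 / 55786 ≈ 17926 failures per 1e9 hours (nearest whole number)

λ = 1.793e-05 /h, FIT = 17926
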